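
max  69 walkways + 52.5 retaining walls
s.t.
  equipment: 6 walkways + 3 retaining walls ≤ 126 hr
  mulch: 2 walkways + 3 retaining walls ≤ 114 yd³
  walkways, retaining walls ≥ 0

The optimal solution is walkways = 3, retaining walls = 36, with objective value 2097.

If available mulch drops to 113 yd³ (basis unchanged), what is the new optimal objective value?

2088

At the optimum: equipment uses 126 of 126 (binding); mulch uses 114 of 114 (binding).
From A_Bᵀ y = c: 6·y_equipment + 2·y_mulch = 69; 3·y_equipment + 3·y_mulch = 52.5.
→ y_equipment = 8.5 and y_mulch = 9.
Δz = y_mulch·Δb = 9 × (-1) = -9, so new z* = 2097 − 9 = 2088.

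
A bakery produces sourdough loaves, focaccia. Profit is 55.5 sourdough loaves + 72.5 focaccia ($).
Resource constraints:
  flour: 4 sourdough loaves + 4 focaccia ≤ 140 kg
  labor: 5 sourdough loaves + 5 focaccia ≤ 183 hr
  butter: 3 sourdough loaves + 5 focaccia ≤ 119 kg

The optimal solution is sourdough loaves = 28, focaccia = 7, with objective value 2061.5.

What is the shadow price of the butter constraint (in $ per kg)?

8.5

Check each constraint at x*: flour 140/140 (tight); labor 175/183 (slack 8); butter 119/119 (tight).
By complementary slackness, y = 0 for the non-binding constraint.
The binding rows give the dual system: 4·y_flour + 3·y_butter = 55.5 and 4·y_flour + 5·y_butter = 72.5.
This yields shadow prices y_flour = 7.5, y_butter = 8.5.
Shadow price of butter = 8.5.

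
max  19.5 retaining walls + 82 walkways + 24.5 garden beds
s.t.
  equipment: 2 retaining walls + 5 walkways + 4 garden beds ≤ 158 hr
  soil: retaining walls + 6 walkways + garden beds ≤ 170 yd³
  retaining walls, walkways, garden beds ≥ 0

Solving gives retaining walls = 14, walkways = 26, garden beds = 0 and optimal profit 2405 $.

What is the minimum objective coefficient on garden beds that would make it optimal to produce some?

29.5

At the optimum: equipment uses 158 of 158 (binding); soil uses 170 of 170 (binding).
Dual feasibility on the basic columns requires 2·y_equipment + 1·y_soil = 19.5, 5·y_equipment + 6·y_soil = 82.
→ y_equipment = 5 and y_soil = 9.5.
garden beds enters the basis when its profit ≥ yᵀa₃ = 5·4 + 9.5·1 = 29.5.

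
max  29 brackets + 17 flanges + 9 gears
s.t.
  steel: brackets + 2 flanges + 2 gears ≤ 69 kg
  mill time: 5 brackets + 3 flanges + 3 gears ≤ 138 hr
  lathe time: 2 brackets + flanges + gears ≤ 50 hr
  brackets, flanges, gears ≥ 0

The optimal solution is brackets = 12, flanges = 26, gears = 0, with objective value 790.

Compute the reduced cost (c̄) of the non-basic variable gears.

At the optimum: steel uses 64 of 69 (slack = 5); mill time uses 138 of 138 (binding); lathe time uses 50 of 50 (binding).
Slack constraints have shadow price 0 (complementary slackness).
The binding rows give the dual system: 5·y_mill time + 2·y_lathe time = 29 and 3·y_mill time + 1·y_lathe time = 17.
This yields shadow prices y_mill time = 5, y_lathe time = 2.
Reduced cost of gears: c₃ − yᵀa₃ = 9 − (5·3 + 2·1) = 9 − 17 = -8.

-8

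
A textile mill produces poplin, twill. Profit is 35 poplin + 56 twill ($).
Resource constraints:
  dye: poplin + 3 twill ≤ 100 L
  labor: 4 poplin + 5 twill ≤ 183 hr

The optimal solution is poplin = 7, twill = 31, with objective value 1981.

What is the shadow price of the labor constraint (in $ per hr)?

Both dye and labor are binding at x*.
The binding rows give the dual system: 1·y_dye + 4·y_labor = 35 and 3·y_dye + 5·y_labor = 56.
→ y_dye = 7 and y_labor = 7.
Shadow price of labor = 7.

7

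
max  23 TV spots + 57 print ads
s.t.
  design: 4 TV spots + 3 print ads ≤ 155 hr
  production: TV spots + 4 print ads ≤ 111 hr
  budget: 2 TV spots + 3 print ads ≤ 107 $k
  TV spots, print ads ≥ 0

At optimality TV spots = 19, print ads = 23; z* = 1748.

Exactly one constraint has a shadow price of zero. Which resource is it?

design

design: 145/155 (slack 10)
production: 111/111 (binding)
budget: 107/107 (binding)
By complementary slackness, a constraint with positive slack has shadow price 0 → design.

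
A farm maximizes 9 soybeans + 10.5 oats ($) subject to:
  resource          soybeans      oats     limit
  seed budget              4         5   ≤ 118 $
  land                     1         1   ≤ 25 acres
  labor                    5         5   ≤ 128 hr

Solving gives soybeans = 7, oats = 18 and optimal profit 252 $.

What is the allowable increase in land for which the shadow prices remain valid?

0.6

Binding constraints: seed budget, land. The basis is B = [[4,5],[1,1]] with det -1.
Per unit increase in land, x* moves by d = (5, -4).
The basis stays optimal until labor becomes binding; allowable increase = 0.6 acres.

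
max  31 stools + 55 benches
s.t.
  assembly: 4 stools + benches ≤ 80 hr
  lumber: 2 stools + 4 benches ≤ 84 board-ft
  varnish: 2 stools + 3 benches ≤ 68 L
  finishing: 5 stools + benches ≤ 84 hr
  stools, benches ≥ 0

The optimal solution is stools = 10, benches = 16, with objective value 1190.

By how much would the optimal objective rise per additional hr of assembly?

At the optimum: assembly uses 56 of 80 (slack = 24); lumber uses 84 of 84 (binding); varnish uses 68 of 68 (binding); finishing uses 66 of 84 (slack = 18).
By complementary slackness, y = 0 for the non-binding constraints.
Dual feasibility on the basic columns requires 2·y_lumber + 2·y_varnish = 31, 4·y_lumber + 3·y_varnish = 55.
Solving: y_lumber = 8.5, y_varnish = 7.
Shadow price of assembly = 0.

0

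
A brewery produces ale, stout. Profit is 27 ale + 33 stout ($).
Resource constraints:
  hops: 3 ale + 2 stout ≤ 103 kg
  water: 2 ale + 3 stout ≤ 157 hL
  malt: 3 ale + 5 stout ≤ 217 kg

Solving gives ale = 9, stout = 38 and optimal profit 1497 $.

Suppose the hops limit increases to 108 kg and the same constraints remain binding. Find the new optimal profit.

1517

At the optimum: hops uses 103 of 103 (binding); water uses 132 of 157 (slack = 25); malt uses 217 of 217 (binding).
By complementary slackness, y = 0 for the non-binding constraint.
From A_Bᵀ y = c: 3·y_hops + 3·y_malt = 27; 2·y_hops + 5·y_malt = 33.
→ y_hops = 4 and y_malt = 5.
Δz = y_hops·Δb = 4 × (5) = 20, so new z* = 1497 + 20 = 1517.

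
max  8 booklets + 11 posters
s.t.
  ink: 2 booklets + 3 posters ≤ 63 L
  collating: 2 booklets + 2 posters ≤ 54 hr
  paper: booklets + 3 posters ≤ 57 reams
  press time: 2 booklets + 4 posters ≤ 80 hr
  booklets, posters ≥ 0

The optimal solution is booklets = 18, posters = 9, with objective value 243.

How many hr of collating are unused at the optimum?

0

collating used = 2·18 + 2·9 = 54; slack = 54 − 54 = 0.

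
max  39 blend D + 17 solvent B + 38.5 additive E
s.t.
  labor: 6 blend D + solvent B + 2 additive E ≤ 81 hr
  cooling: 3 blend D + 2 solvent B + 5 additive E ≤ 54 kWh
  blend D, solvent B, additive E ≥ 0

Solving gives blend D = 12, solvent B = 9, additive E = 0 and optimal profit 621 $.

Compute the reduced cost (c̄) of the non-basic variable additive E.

Check each constraint at x*: labor 81/81 (tight); cooling 54/54 (tight).
Dual feasibility on the basic columns requires 6·y_labor + 3·y_cooling = 39, 1·y_labor + 2·y_cooling = 17.
→ y_labor = 3 and y_cooling = 7.
Reduced cost of additive E: c₃ − yᵀa₃ = 38.5 − (3·2 + 7·5) = 38.5 − 41 = -2.5.

-2.5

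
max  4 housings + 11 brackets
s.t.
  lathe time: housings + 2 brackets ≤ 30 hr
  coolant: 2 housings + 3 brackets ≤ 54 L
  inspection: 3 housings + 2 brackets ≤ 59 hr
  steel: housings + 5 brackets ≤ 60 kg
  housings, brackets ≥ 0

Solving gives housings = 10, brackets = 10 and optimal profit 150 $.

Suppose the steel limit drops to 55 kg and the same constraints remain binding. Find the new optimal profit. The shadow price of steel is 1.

145

Δb = -5, so new z* = 150 + (1)·(-5) = 150 − 5 = 145.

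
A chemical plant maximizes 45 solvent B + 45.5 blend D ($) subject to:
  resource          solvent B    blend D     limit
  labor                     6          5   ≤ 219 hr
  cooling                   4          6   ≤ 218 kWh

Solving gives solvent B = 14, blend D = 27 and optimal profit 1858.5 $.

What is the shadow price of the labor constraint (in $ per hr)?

5.5

Both labor and cooling are binding at x*.
Dual feasibility on the basic columns requires 6·y_labor + 4·y_cooling = 45, 5·y_labor + 6·y_cooling = 45.5.
Solving: y_labor = 5.5, y_cooling = 3.
Shadow price of labor = 5.5.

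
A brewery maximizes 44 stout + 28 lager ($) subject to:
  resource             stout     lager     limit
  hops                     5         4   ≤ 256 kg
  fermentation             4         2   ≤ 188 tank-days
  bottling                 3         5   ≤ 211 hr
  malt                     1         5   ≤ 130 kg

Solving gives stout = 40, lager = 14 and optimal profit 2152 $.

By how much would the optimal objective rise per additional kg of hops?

Check each constraint at x*: hops 256/256 (tight); fermentation 188/188 (tight); bottling 190/211 (slack 21); malt 110/130 (slack 20).
By complementary slackness, y = 0 for the non-binding constraints.
Dual feasibility on the basic columns requires 5·y_hops + 4·y_fermentation = 44, 4·y_hops + 2·y_fermentation = 28.
This yields shadow prices y_hops = 4, y_fermentation = 6.
Shadow price of hops = 4.

4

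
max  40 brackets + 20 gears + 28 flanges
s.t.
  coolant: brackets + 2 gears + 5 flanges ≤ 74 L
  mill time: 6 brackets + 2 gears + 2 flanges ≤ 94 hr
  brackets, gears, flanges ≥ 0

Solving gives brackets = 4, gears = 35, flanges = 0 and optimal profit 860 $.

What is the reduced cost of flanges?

Both coolant and mill time are binding at x*.
Dual feasibility on the basic columns requires 1·y_coolant + 6·y_mill time = 40, 2·y_coolant + 2·y_mill time = 20.
This yields shadow prices y_coolant = 4, y_mill time = 6.
Reduced cost of flanges: c₃ − yᵀa₃ = 28 − (4·5 + 6·2) = 28 − 32 = -4.

-4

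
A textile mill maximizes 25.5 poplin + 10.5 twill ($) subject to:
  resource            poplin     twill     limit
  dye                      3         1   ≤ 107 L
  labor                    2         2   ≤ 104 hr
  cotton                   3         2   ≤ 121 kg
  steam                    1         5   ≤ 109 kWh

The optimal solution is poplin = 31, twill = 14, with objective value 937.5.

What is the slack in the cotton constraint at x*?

0

cotton used = 3·31 + 2·14 = 121; slack = 121 − 121 = 0.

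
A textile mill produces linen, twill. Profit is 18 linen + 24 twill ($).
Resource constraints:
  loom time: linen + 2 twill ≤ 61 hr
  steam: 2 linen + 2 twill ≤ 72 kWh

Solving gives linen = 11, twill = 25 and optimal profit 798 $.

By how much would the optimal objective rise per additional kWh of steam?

6

At the optimum: loom time uses 61 of 61 (binding); steam uses 72 of 72 (binding).
Dual feasibility on the basic columns requires 1·y_loom time + 2·y_steam = 18, 2·y_loom time + 2·y_steam = 24.
→ y_loom time = 6 and y_steam = 6.
Shadow price of steam = 6.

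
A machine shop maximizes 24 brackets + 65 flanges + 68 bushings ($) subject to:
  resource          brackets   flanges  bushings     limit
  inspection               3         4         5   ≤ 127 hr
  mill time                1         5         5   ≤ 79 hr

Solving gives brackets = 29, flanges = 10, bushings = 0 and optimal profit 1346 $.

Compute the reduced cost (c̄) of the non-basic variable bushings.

-2

At the optimum: inspection uses 127 of 127 (binding); mill time uses 79 of 79 (binding).
Dual feasibility on the basic columns requires 3·y_inspection + 1·y_mill time = 24, 4·y_inspection + 5·y_mill time = 65.
This yields shadow prices y_inspection = 5, y_mill time = 9.
Reduced cost of bushings: c₃ − yᵀa₃ = 68 − (5·5 + 9·5) = 68 − 70 = -2.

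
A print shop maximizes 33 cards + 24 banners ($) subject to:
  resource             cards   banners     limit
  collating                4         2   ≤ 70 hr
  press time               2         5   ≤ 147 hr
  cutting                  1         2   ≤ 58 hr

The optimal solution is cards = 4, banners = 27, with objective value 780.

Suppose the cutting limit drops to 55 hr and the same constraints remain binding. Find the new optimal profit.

765

Binding: collating and cutting. Non-binding: press time (4 unused).
By complementary slackness, y = 0 for the non-binding constraint.
The binding rows give the dual system: 4·y_collating + 1·y_cutting = 33 and 2·y_collating + 2·y_cutting = 24.
Solving: y_collating = 7, y_cutting = 5.
Δz = y_cutting·Δb = 5 × (-3) = -15, so new z* = 780 − 15 = 765.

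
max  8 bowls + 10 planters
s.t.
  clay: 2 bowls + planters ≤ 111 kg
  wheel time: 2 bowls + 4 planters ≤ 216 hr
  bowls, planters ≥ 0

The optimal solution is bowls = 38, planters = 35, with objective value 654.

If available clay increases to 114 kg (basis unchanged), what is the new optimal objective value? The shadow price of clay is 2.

Δb = 3, so new z* = 654 + (2)·(3) = 654 + 6 = 660.

660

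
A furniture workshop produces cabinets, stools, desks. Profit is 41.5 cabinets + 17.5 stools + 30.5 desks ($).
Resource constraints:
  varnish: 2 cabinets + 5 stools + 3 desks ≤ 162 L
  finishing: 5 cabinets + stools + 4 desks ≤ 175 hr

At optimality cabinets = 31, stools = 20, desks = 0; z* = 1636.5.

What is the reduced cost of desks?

-5.5

Both varnish and finishing are binding at x*.
From A_Bᵀ y = c: 2·y_varnish + 5·y_finishing = 41.5; 5·y_varnish + 1·y_finishing = 17.5.
→ y_varnish = 2 and y_finishing = 7.5.
Reduced cost of desks: c₃ − yᵀa₃ = 30.5 − (2·3 + 7.5·4) = 30.5 − 36 = -5.5.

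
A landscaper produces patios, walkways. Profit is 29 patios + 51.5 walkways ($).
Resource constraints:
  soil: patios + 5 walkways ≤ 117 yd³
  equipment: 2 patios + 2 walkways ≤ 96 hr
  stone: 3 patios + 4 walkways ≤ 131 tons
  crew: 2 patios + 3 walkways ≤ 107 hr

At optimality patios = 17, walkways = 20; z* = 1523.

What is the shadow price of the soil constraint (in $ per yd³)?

At the optimum: soil uses 117 of 117 (binding); equipment uses 74 of 96 (slack = 22); stone uses 131 of 131 (binding); crew uses 94 of 107 (slack = 13).
Since equipment, crew are not tight, their duals are 0.
The binding rows give the dual system: 1·y_soil + 3·y_stone = 29 and 5·y_soil + 4·y_stone = 51.5.
Solving: y_soil = 3.5, y_stone = 8.5.
Shadow price of soil = 3.5.

3.5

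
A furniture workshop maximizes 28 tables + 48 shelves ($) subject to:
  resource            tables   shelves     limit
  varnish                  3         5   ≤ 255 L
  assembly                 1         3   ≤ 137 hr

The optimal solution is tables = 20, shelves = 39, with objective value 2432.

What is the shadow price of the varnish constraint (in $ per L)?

Check each constraint at x*: varnish 255/255 (tight); assembly 137/137 (tight).
Dual feasibility on the basic columns requires 3·y_varnish + 1·y_assembly = 28, 5·y_varnish + 3·y_assembly = 48.
Solving: y_varnish = 9, y_assembly = 1.
Shadow price of varnish = 9.

9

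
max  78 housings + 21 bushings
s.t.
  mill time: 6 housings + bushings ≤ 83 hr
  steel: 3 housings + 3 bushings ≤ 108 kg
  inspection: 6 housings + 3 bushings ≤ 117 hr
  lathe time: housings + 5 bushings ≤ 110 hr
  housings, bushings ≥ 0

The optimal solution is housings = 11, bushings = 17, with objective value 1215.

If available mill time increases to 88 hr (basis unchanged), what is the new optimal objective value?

1260

Check each constraint at x*: mill time 83/83 (tight); steel 84/108 (slack 24); inspection 117/117 (tight); lathe time 96/110 (slack 14).
Slack constraints have shadow price 0 (complementary slackness).
From A_Bᵀ y = c: 6·y_mill time + 6·y_inspection = 78; 1·y_mill time + 3·y_inspection = 21.
This yields shadow prices y_mill time = 9, y_inspection = 4.
Δz = y_mill time·Δb = 9 × (5) = 45, so new z* = 1215 + 45 = 1260.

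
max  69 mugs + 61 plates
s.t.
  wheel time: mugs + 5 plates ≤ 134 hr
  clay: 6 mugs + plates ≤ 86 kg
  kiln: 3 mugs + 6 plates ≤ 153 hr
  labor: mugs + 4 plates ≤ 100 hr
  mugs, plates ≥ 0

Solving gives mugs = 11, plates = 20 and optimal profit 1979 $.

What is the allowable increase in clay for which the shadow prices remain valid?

220

Binding constraints: clay, kiln. The basis is B = [[6,1],[3,6]] with det 33.
Per unit increase in clay, x* moves by d = (0.1818, -0.0909).
The basis stays optimal until plates reaches 0; allowable increase = 220 kg.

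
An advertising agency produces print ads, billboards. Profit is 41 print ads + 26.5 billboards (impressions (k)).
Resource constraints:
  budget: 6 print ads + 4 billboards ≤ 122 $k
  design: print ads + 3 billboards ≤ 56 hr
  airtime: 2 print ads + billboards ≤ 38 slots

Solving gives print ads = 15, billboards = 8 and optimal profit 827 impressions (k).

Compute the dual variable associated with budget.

6

At the optimum: budget uses 122 of 122 (binding); design uses 39 of 56 (slack = 17); airtime uses 38 of 38 (binding).
Since design is not tight, its dual is 0.
Dual feasibility on the basic columns requires 6·y_budget + 2·y_airtime = 41, 4·y_budget + 1·y_airtime = 26.5.
→ y_budget = 6 and y_airtime = 2.5.
Shadow price of budget = 6.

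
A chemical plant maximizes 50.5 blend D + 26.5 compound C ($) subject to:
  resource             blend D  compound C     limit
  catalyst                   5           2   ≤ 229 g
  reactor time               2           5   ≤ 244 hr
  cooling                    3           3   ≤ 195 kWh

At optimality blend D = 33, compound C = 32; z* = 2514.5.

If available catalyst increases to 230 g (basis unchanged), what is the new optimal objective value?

2522.5

Binding: catalyst and cooling. Non-binding: reactor time (18 unused).
Since reactor time is not tight, its dual is 0.
From A_Bᵀ y = c: 5·y_catalyst + 3·y_cooling = 50.5; 2·y_catalyst + 3·y_cooling = 26.5.
Solving: y_catalyst = 8, y_cooling = 3.5.
Δz = y_catalyst·Δb = 8 × (1) = 8, so new z* = 2514.5 + 8 = 2522.5.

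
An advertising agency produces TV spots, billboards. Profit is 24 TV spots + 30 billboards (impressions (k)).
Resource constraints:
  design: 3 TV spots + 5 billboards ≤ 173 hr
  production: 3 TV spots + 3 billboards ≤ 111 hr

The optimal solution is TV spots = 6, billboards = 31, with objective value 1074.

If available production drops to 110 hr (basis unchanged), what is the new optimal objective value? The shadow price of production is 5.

1069

Δb = -1, so new z* = 1074 + (5)·(-1) = 1074 − 5 = 1069.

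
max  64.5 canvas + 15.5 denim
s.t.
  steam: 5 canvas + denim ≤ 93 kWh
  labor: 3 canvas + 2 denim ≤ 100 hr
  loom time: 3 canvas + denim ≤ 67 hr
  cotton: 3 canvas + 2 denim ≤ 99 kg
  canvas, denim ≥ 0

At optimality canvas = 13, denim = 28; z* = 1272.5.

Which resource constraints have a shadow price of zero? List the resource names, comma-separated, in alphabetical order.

steam: 93/93 (binding)
labor: 95/100 (slack 5)
loom time: 67/67 (binding)
cotton: 95/99 (slack 4)
By complementary slackness, a constraint with positive slack has shadow price 0 → cotton, labor.

cotton, labor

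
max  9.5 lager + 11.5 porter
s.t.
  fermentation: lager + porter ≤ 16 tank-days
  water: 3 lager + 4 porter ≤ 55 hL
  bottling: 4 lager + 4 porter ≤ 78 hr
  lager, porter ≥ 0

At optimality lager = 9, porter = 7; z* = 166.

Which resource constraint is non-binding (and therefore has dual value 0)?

fermentation: 16/16 (binding)
water: 55/55 (binding)
bottling: 64/78 (slack 14)
By complementary slackness, a constraint with positive slack has shadow price 0 → bottling.

bottling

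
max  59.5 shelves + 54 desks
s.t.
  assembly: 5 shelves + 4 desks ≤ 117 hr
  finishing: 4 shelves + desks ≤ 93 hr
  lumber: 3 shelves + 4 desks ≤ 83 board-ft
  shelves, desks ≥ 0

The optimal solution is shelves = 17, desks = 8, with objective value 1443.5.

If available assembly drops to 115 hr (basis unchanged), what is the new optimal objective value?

Check each constraint at x*: assembly 117/117 (tight); finishing 76/93 (slack 17); lumber 83/83 (tight).
Slack constraints have shadow price 0 (complementary slackness).
From A_Bᵀ y = c: 5·y_assembly + 3·y_lumber = 59.5; 4·y_assembly + 4·y_lumber = 54.
Solving: y_assembly = 9.5, y_lumber = 4.
Δz = y_assembly·Δb = 9.5 × (-2) = -19, so new z* = 1443.5 − 19 = 1424.5.

1424.5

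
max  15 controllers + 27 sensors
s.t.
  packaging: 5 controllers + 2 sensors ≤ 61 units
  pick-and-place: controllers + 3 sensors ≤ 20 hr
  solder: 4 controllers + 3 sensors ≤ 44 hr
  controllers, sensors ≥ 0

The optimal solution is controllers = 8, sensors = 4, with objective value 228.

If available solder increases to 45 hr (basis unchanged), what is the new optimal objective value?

Binding: pick-and-place and solder. Non-binding: packaging (13 unused).
Since packaging is not tight, its dual is 0.
From A_Bᵀ y = c: 1·y_pick-and-place + 4·y_solder = 15; 3·y_pick-and-place + 3·y_solder = 27.
This yields shadow prices y_pick-and-place = 7, y_solder = 2.
Δz = y_solder·Δb = 2 × (1) = 2, so new z* = 228 + 2 = 230.

230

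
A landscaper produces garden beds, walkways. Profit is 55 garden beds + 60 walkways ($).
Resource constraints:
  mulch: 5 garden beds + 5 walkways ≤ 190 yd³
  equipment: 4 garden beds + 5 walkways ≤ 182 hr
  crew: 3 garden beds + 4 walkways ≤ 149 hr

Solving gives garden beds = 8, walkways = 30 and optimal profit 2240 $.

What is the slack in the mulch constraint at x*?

mulch used = 5·8 + 5·30 = 190; slack = 190 − 190 = 0.

0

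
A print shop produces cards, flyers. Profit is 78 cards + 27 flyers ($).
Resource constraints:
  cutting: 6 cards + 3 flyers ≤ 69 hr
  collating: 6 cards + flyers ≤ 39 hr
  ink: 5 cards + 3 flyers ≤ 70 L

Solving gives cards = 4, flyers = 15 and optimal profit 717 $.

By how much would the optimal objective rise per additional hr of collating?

Check each constraint at x*: cutting 69/69 (tight); collating 39/39 (tight); ink 65/70 (slack 5).
By complementary slackness, y = 0 for the non-binding constraint.
Dual feasibility on the basic columns requires 6·y_cutting + 6·y_collating = 78, 3·y_cutting + 1·y_collating = 27.
→ y_cutting = 7 and y_collating = 6.
Shadow price of collating = 6.

6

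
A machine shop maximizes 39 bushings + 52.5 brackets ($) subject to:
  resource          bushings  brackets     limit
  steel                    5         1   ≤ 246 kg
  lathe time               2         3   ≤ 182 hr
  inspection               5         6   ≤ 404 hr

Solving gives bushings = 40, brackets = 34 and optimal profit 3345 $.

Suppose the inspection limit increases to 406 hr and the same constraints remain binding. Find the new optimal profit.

At the optimum: steel uses 234 of 246 (slack = 12); lathe time uses 182 of 182 (binding); inspection uses 404 of 404 (binding).
By complementary slackness, y = 0 for the non-binding constraint.
The binding rows give the dual system: 2·y_lathe time + 5·y_inspection = 39 and 3·y_lathe time + 6·y_inspection = 52.5.
→ y_lathe time = 9.5 and y_inspection = 4.
Δz = y_inspection·Δb = 4 × (2) = 8, so new z* = 3345 + 8 = 3353.

3353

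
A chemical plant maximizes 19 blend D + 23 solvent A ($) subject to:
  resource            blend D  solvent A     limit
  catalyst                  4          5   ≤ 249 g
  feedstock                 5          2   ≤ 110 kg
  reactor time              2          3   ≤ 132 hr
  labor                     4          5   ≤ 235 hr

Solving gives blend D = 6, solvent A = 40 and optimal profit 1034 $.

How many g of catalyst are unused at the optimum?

catalyst used = 4·6 + 5·40 = 224; slack = 249 − 224 = 25.

25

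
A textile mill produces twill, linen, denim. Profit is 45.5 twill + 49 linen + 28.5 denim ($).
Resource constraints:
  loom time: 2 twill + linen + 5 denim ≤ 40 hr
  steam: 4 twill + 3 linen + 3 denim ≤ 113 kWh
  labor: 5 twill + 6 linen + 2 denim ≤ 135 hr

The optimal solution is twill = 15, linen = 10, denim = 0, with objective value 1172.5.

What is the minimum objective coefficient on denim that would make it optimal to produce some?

35

Check each constraint at x*: loom time 40/40 (tight); steam 90/113 (slack 23); labor 135/135 (tight).
Slack constraints have shadow price 0 (complementary slackness).
Dual feasibility on the basic columns requires 2·y_loom time + 5·y_labor = 45.5, 1·y_loom time + 6·y_labor = 49.
This yields shadow prices y_loom time = 4, y_labor = 7.5.
denim enters the basis when its profit ≥ yᵀa₃ = 4·5 + 7.5·2 = 35.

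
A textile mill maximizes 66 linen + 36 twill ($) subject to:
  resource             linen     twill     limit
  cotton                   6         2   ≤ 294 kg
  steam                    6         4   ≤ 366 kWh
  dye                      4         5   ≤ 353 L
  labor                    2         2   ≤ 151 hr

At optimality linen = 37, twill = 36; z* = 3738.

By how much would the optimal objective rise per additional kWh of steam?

7

Check each constraint at x*: cotton 294/294 (tight); steam 366/366 (tight); dye 328/353 (slack 25); labor 146/151 (slack 5).
Since dye, labor are not tight, their duals are 0.
The binding rows give the dual system: 6·y_cotton + 6·y_steam = 66 and 2·y_cotton + 4·y_steam = 36.
Solving: y_cotton = 4, y_steam = 7.
Shadow price of steam = 7.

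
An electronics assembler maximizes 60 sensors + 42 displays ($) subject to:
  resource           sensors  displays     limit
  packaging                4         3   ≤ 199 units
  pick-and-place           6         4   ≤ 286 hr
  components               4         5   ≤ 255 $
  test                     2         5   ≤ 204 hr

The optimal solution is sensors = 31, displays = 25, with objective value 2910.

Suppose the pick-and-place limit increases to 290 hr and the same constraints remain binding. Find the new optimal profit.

2934

At the optimum: packaging uses 199 of 199 (binding); pick-and-place uses 286 of 286 (binding); components uses 249 of 255 (slack = 6); test uses 187 of 204 (slack = 17).
By complementary slackness, y = 0 for the non-binding constraints.
The binding rows give the dual system: 4·y_packaging + 6·y_pick-and-place = 60 and 3·y_packaging + 4·y_pick-and-place = 42.
Solving: y_packaging = 6, y_pick-and-place = 6.
Δz = y_pick-and-place·Δb = 6 × (4) = 24, so new z* = 2910 + 24 = 2934.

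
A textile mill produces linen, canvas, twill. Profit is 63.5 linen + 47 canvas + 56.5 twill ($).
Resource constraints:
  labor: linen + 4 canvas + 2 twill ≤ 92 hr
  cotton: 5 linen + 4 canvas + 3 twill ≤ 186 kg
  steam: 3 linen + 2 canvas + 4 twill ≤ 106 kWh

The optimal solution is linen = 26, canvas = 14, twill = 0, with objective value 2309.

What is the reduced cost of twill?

Binding: cotton and steam. Non-binding: labor (10 unused).
Since labor is not tight, its dual is 0.
The binding rows give the dual system: 5·y_cotton + 3·y_steam = 63.5 and 4·y_cotton + 2·y_steam = 47.
Solving: y_cotton = 7, y_steam = 9.5.
Reduced cost of twill: c₃ − yᵀa₃ = 56.5 − (7·3 + 9.5·4) = 56.5 − 59 = -2.5.

-2.5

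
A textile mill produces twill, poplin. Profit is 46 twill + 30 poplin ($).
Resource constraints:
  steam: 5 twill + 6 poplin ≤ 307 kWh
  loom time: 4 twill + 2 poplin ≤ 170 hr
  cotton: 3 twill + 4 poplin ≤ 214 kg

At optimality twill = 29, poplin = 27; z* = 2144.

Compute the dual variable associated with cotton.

0

At the optimum: steam uses 307 of 307 (binding); loom time uses 170 of 170 (binding); cotton uses 195 of 214 (slack = 19).
Slack constraints have shadow price 0 (complementary slackness).
Dual feasibility on the basic columns requires 5·y_steam + 4·y_loom time = 46, 6·y_steam + 2·y_loom time = 30.
This yields shadow prices y_steam = 2, y_loom time = 9.
Shadow price of cotton = 0.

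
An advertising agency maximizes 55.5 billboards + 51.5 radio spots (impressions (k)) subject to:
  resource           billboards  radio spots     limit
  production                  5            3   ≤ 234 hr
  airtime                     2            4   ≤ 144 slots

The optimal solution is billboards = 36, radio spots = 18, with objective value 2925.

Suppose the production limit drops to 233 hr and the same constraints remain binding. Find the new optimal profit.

2916.5

At the optimum: production uses 234 of 234 (binding); airtime uses 144 of 144 (binding).
Dual feasibility on the basic columns requires 5·y_production + 2·y_airtime = 55.5, 3·y_production + 4·y_airtime = 51.5.
→ y_production = 8.5 and y_airtime = 6.5.
Δz = y_production·Δb = 8.5 × (-1) = -8.5, so new z* = 2925 − 8.5 = 2916.5.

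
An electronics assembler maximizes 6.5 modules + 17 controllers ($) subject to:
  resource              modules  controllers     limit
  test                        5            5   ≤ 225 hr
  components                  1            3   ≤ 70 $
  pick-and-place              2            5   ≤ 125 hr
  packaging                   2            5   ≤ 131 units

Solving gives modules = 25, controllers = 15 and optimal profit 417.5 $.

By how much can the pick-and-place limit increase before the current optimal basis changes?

Binding constraints: components, pick-and-place. The basis is B = [[1,3],[2,5]] with det -1.
Per unit increase in pick-and-place, x* moves by d = (3, -1).
The basis stays optimal until test becomes binding; allowable increase = 2.5 hr.

2.5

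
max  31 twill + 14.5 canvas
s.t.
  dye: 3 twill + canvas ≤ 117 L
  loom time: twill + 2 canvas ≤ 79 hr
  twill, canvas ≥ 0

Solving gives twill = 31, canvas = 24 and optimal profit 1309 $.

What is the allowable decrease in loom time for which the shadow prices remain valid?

Binding constraints: dye, loom time. The basis is B = [[3,1],[1,2]] with det 5.
Per unit decrease in loom time, x* moves by d = (0.2, -0.6).
The basis stays optimal until canvas reaches 0; allowable decrease = 40 hr.

40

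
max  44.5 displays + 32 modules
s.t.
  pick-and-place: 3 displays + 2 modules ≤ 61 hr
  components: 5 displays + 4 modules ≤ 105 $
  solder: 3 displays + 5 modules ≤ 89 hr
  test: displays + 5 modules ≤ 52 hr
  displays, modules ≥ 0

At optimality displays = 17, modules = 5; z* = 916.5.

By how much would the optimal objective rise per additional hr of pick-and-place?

At the optimum: pick-and-place uses 61 of 61 (binding); components uses 105 of 105 (binding); solder uses 76 of 89 (slack = 13); test uses 42 of 52 (slack = 10).
Slack constraints have shadow price 0 (complementary slackness).
Dual feasibility on the basic columns requires 3·y_pick-and-place + 5·y_components = 44.5, 2·y_pick-and-place + 4·y_components = 32.
This yields shadow prices y_pick-and-place = 9, y_components = 3.5.
Shadow price of pick-and-place = 9.

9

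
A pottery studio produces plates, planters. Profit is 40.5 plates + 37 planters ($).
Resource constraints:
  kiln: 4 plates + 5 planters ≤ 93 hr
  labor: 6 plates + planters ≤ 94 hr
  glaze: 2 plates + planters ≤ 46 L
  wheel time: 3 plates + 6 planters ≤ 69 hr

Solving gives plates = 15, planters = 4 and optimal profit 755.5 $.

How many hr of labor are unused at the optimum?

labor used = 6·15 + 1·4 = 94; slack = 94 − 94 = 0.

0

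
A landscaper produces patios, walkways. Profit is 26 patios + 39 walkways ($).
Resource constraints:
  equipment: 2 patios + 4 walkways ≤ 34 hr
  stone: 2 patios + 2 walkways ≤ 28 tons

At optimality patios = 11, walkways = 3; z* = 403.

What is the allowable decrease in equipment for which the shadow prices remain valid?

6

Binding constraints: equipment, stone. The basis is B = [[2,4],[2,2]] with det -4.
Per unit decrease in equipment, x* moves by d = (0.5, -0.5).
The basis stays optimal until walkways reaches 0; allowable decrease = 6 hr.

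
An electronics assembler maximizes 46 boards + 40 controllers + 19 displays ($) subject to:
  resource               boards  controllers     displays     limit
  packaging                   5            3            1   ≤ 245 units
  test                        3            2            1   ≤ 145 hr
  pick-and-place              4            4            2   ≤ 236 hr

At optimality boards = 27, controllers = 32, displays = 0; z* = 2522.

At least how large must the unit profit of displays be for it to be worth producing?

Check each constraint at x*: packaging 231/245 (slack 14); test 145/145 (tight); pick-and-place 236/236 (tight).
By complementary slackness, y = 0 for the non-binding constraint.
The binding rows give the dual system: 3·y_test + 4·y_pick-and-place = 46 and 2·y_test + 4·y_pick-and-place = 40.
This yields shadow prices y_test = 6, y_pick-and-place = 7.
displays enters the basis when its profit ≥ yᵀa₃ = 6·1 + 7·2 = 20.

20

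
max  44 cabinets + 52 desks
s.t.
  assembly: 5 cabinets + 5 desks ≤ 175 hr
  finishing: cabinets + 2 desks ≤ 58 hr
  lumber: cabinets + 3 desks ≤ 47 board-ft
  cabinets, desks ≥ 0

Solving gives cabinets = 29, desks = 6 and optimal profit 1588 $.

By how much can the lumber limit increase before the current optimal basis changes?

Binding constraints: assembly, lumber. The basis is B = [[5,5],[1,3]] with det 10.
Per unit increase in lumber, x* moves by d = (-0.5, 0.5).
The basis stays optimal until finishing becomes binding; allowable increase = 34 board-ft.

34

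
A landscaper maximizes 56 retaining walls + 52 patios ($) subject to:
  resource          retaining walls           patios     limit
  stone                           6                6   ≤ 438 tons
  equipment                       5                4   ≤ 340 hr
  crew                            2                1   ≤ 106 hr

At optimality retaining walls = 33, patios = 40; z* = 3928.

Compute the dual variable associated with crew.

Check each constraint at x*: stone 438/438 (tight); equipment 325/340 (slack 15); crew 106/106 (tight).
By complementary slackness, y = 0 for the non-binding constraint.
Dual feasibility on the basic columns requires 6·y_stone + 2·y_crew = 56, 6·y_stone + 1·y_crew = 52.
→ y_stone = 8 and y_crew = 4.
Shadow price of crew = 4.

4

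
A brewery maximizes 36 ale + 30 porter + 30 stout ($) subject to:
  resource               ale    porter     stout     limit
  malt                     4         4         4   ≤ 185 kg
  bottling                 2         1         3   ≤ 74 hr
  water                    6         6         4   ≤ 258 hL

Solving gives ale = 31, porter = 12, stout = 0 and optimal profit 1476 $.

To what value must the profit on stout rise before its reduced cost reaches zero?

34

At the optimum: malt uses 172 of 185 (slack = 13); bottling uses 74 of 74 (binding); water uses 258 of 258 (binding).
By complementary slackness, y = 0 for the non-binding constraint.
From A_Bᵀ y = c: 2·y_bottling + 6·y_water = 36; 1·y_bottling + 6·y_water = 30.
→ y_bottling = 6 and y_water = 4.
stout enters the basis when its profit ≥ yᵀa₃ = 6·3 + 4·4 = 34.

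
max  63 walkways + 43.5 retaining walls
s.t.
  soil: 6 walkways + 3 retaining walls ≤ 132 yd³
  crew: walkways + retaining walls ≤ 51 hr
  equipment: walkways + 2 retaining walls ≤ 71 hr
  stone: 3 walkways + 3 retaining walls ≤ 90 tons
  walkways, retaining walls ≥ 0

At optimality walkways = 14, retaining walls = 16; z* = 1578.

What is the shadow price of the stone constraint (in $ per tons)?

8

At the optimum: soil uses 132 of 132 (binding); crew uses 30 of 51 (slack = 21); equipment uses 46 of 71 (slack = 25); stone uses 90 of 90 (binding).
Since crew, equipment are not tight, their duals are 0.
From A_Bᵀ y = c: 6·y_soil + 3·y_stone = 63; 3·y_soil + 3·y_stone = 43.5.
→ y_soil = 6.5 and y_stone = 8.
Shadow price of stone = 8.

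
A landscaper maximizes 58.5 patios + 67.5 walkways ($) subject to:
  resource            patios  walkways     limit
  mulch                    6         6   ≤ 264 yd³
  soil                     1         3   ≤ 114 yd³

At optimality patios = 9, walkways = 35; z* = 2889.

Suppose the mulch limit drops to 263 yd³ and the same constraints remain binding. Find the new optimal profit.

Both mulch and soil are binding at x*.
From A_Bᵀ y = c: 6·y_mulch + 1·y_soil = 58.5; 6·y_mulch + 3·y_soil = 67.5.
→ y_mulch = 9 and y_soil = 4.5.
Δz = y_mulch·Δb = 9 × (-1) = -9, so new z* = 2889 − 9 = 2880.

2880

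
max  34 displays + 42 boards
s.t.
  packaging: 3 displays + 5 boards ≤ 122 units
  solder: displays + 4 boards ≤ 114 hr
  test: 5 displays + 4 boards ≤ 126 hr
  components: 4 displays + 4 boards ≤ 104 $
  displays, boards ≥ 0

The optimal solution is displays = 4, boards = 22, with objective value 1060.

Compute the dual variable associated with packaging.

4

At the optimum: packaging uses 122 of 122 (binding); solder uses 92 of 114 (slack = 22); test uses 108 of 126 (slack = 18); components uses 104 of 104 (binding).
By complementary slackness, y = 0 for the non-binding constraints.
From A_Bᵀ y = c: 3·y_packaging + 4·y_components = 34; 5·y_packaging + 4·y_components = 42.
Solving: y_packaging = 4, y_components = 5.5.
Shadow price of packaging = 4.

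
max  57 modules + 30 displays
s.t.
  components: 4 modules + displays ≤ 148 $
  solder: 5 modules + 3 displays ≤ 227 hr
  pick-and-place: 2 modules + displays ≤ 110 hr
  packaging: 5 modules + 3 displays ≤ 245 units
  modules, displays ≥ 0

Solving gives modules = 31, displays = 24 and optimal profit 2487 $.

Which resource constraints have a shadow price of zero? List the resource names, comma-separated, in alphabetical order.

components: 148/148 (binding)
solder: 227/227 (binding)
pick-and-place: 86/110 (slack 24)
packaging: 227/245 (slack 18)
By complementary slackness, a constraint with positive slack has shadow price 0 → packaging, pick-and-place.

packaging, pick-and-place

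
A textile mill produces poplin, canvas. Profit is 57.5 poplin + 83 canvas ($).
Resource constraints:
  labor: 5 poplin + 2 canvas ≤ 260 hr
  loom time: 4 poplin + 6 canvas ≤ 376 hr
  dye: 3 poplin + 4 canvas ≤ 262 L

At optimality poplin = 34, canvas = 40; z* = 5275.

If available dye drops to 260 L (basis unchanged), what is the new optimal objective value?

5262

Binding: loom time and dye. Non-binding: labor (10 unused).
Since labor is not tight, its dual is 0.
From A_Bᵀ y = c: 4·y_loom time + 3·y_dye = 57.5; 6·y_loom time + 4·y_dye = 83.
Solving: y_loom time = 9.5, y_dye = 6.5.
Δz = y_dye·Δb = 6.5 × (-2) = -13, so new z* = 5275 − 13 = 5262.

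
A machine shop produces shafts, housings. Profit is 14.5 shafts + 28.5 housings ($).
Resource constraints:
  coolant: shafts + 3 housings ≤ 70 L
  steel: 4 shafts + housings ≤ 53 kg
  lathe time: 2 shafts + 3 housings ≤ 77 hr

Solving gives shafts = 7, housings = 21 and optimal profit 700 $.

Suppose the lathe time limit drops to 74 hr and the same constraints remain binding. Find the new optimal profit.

At the optimum: coolant uses 70 of 70 (binding); steel uses 49 of 53 (slack = 4); lathe time uses 77 of 77 (binding).
Since steel is not tight, its dual is 0.
From A_Bᵀ y = c: 1·y_coolant + 2·y_lathe time = 14.5; 3·y_coolant + 3·y_lathe time = 28.5.
→ y_coolant = 4.5 and y_lathe time = 5.
Δz = y_lathe time·Δb = 5 × (-3) = -15, so new z* = 700 − 15 = 685.

685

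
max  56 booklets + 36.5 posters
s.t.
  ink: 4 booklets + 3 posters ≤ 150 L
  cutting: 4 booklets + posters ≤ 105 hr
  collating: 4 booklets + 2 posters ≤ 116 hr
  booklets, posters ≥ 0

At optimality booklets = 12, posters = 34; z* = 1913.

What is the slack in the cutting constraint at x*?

cutting used = 4·12 + 1·34 = 82; slack = 105 − 82 = 23.

23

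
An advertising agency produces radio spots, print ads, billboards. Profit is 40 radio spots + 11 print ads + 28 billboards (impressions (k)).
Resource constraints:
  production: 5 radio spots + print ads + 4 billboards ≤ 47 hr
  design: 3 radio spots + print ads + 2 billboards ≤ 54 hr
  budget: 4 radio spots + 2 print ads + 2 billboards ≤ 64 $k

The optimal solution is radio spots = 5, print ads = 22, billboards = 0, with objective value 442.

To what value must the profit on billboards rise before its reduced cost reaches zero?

29

Check each constraint at x*: production 47/47 (tight); design 37/54 (slack 17); budget 64/64 (tight).
Since design is not tight, its dual is 0.
Dual feasibility on the basic columns requires 5·y_production + 4·y_budget = 40, 1·y_production + 2·y_budget = 11.
This yields shadow prices y_production = 6, y_budget = 2.5.
billboards enters the basis when its profit ≥ yᵀa₃ = 6·4 + 2.5·2 = 29.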